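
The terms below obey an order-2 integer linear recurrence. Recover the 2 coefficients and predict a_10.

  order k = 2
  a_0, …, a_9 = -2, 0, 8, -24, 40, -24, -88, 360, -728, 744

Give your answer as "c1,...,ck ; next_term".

  a_2 = -3·0 + -4·-2 = 8
  a_3 = -3·8 + -4·0 = -24
  a_4 = -3·-24 + -4·8 = 40
  a_5 = -3·40 + -4·-24 = -24
  a_6 = -3·-24 + -4·40 = -88
  a_7 = -3·-88 + -4·-24 = 360
  a_8 = -3·360 + -4·-88 = -728
  a_9 = -3·-728 + -4·360 = 744
  a_10 = -3·744 + -4·-728 = 680

-3,-4 ; 680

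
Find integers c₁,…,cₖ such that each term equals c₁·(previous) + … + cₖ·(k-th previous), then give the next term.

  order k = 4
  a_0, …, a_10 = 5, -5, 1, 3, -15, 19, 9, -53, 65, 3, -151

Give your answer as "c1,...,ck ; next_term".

-1,-2,0,-2 ; 251

  a_4 = -1·3 + -2·1 + 0·-5 + -2·5 = -15
  a_5 = -1·-15 + -2·3 + 0·1 + -2·-5 = 19
  a_6 = -1·19 + -2·-15 + 0·3 + -2·1 = 9
  a_7 = -1·9 + -2·19 + 0·-15 + -2·3 = -53
  a_8 = -1·-53 + -2·9 + 0·19 + -2·-15 = 65
  a_9 = -1·65 + -2·-53 + 0·9 + -2·19 = 3
  a_10 = -1·3 + -2·65 + 0·-53 + -2·9 = -151
  a_11 = -1·-151 + -2·3 + 0·65 + -2·-53 = 251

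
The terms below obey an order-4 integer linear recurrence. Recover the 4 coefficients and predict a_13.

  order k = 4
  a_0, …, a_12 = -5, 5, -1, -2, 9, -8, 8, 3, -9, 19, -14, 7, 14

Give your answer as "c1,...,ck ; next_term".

0,1,1,-1 ; -26

  a_4 = 0·-2 + 1·-1 + 1·5 + -1·-5 = 9
  a_5 = 0·9 + 1·-2 + 1·-1 + -1·5 = -8
  a_6 = 0·-8 + 1·9 + 1·-2 + -1·-1 = 8
  a_7 = 0·8 + 1·-8 + 1·9 + -1·-2 = 3
  a_8 = 0·3 + 1·8 + 1·-8 + -1·9 = -9
  a_9 = 0·-9 + 1·3 + 1·8 + -1·-8 = 19
  a_10 = 0·19 + 1·-9 + 1·3 + -1·8 = -14
  a_11 = 0·-14 + 1·19 + 1·-9 + -1·3 = 7
  a_12 = 0·7 + 1·-14 + 1·19 + -1·-9 = 14
  a_13 = 0·14 + 1·7 + 1·-14 + -1·19 = -26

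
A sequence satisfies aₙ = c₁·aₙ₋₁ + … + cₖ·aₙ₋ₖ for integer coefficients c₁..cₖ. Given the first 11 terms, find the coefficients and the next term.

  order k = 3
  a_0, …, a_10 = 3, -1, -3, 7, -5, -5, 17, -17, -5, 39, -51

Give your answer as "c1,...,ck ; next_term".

-1,-1,1 ; 7

  a_3 = -1·-3 + -1·-1 + 1·3 = 7
  a_4 = -1·7 + -1·-3 + 1·-1 = -5
  a_5 = -1·-5 + -1·7 + 1·-3 = -5
  a_6 = -1·-5 + -1·-5 + 1·7 = 17
  a_7 = -1·17 + -1·-5 + 1·-5 = -17
  a_8 = -1·-17 + -1·17 + 1·-5 = -5
  a_9 = -1·-5 + -1·-17 + 1·17 = 39
  a_10 = -1·39 + -1·-5 + 1·-17 = -51
  a_11 = -1·-51 + -1·39 + 1·-5 = 7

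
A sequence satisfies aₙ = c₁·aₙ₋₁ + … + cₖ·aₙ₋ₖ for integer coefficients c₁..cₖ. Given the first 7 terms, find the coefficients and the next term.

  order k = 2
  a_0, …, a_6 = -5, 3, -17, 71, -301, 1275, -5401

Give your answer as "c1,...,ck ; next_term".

-4,1 ; 22879

  a_2 = -4·3 + 1·-5 = -17
  a_3 = -4·-17 + 1·3 = 71
  a_4 = -4·71 + 1·-17 = -301
  a_5 = -4·-301 + 1·71 = 1275
  a_6 = -4·1275 + 1·-301 = -5401
  a_7 = -4·-5401 + 1·1275 = 22879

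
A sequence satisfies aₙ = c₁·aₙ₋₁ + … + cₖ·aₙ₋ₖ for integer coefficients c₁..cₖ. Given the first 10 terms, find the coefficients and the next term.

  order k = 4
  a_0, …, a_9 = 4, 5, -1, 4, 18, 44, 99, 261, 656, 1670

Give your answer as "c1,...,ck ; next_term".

  a_4 = 1·4 + 3·-1 + 1·5 + 3·4 = 18
  a_5 = 1·18 + 3·4 + 1·-1 + 3·5 = 44
  a_6 = 1·44 + 3·18 + 1·4 + 3·-1 = 99
  a_7 = 1·99 + 3·44 + 1·18 + 3·4 = 261
  a_8 = 1·261 + 3·99 + 1·44 + 3·18 = 656
  a_9 = 1·656 + 3·261 + 1·99 + 3·44 = 1670
  a_10 = 1·1670 + 3·656 + 1·261 + 3·99 = 4196

1,3,1,3 ; 4196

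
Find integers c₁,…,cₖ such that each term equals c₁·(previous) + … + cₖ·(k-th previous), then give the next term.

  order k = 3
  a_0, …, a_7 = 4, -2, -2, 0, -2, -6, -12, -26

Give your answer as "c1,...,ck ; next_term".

  a_3 = 2·-2 + 0·-2 + 1·4 = 0
  a_4 = 2·0 + 0·-2 + 1·-2 = -2
  a_5 = 2·-2 + 0·0 + 1·-2 = -6
  a_6 = 2·-6 + 0·-2 + 1·0 = -12
  a_7 = 2·-12 + 0·-6 + 1·-2 = -26
  a_8 = 2·-26 + 0·-12 + 1·-6 = -58

2,0,1 ; -58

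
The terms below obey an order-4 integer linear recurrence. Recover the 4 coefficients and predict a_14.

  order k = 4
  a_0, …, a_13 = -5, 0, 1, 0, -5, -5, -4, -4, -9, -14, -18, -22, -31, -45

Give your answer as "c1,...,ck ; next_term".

1,0,0,1 ; -63

  a_4 = 1·0 + 0·1 + 0·0 + 1·-5 = -5
  a_5 = 1·-5 + 0·0 + 0·1 + 1·0 = -5
  a_6 = 1·-5 + 0·-5 + 0·0 + 1·1 = -4
  a_7 = 1·-4 + 0·-5 + 0·-5 + 1·0 = -4
  a_8 = 1·-4 + 0·-4 + 0·-5 + 1·-5 = -9
  a_9 = 1·-9 + 0·-4 + 0·-4 + 1·-5 = -14
  a_10 = 1·-14 + 0·-9 + 0·-4 + 1·-4 = -18
  a_11 = 1·-18 + 0·-14 + 0·-9 + 1·-4 = -22
  a_12 = 1·-22 + 0·-18 + 0·-14 + 1·-9 = -31
  a_13 = 1·-31 + 0·-22 + 0·-18 + 1·-14 = -45
  a_14 = 1·-45 + 0·-31 + 0·-22 + 1·-18 = -63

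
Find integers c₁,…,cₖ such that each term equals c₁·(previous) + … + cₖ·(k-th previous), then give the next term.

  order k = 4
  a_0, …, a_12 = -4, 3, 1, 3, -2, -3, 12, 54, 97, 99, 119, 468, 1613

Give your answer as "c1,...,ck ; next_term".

3,-4,3,4 ; 3720

  a_4 = 3·3 + -4·1 + 3·3 + 4·-4 = -2
  a_5 = 3·-2 + -4·3 + 3·1 + 4·3 = -3
  a_6 = 3·-3 + -4·-2 + 3·3 + 4·1 = 12
  a_7 = 3·12 + -4·-3 + 3·-2 + 4·3 = 54
  a_8 = 3·54 + -4·12 + 3·-3 + 4·-2 = 97
  a_9 = 3·97 + -4·54 + 3·12 + 4·-3 = 99
  a_10 = 3·99 + -4·97 + 3·54 + 4·12 = 119
  a_11 = 3·119 + -4·99 + 3·97 + 4·54 = 468
  a_12 = 3·468 + -4·119 + 3·99 + 4·97 = 1613
  a_13 = 3·1613 + -4·468 + 3·119 + 4·99 = 3720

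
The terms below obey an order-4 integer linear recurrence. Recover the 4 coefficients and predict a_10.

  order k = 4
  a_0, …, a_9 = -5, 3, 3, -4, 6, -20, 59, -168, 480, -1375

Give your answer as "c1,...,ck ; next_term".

-2,2,-1,1 ; 3937

  a_4 = -2·-4 + 2·3 + -1·3 + 1·-5 = 6
  a_5 = -2·6 + 2·-4 + -1·3 + 1·3 = -20
  a_6 = -2·-20 + 2·6 + -1·-4 + 1·3 = 59
  a_7 = -2·59 + 2·-20 + -1·6 + 1·-4 = -168
  a_8 = -2·-168 + 2·59 + -1·-20 + 1·6 = 480
  a_9 = -2·480 + 2·-168 + -1·59 + 1·-20 = -1375
  a_10 = -2·-1375 + 2·480 + -1·-168 + 1·59 = 3937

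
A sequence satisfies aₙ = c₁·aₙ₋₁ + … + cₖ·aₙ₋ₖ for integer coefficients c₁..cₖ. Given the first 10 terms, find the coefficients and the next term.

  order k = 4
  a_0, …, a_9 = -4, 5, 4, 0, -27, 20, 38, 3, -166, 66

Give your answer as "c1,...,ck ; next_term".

-1,-2,-3,1 ; 295

  a_4 = -1·0 + -2·4 + -3·5 + 1·-4 = -27
  a_5 = -1·-27 + -2·0 + -3·4 + 1·5 = 20
  a_6 = -1·20 + -2·-27 + -3·0 + 1·4 = 38
  a_7 = -1·38 + -2·20 + -3·-27 + 1·0 = 3
  a_8 = -1·3 + -2·38 + -3·20 + 1·-27 = -166
  a_9 = -1·-166 + -2·3 + -3·38 + 1·20 = 66
  a_10 = -1·66 + -2·-166 + -3·3 + 1·38 = 295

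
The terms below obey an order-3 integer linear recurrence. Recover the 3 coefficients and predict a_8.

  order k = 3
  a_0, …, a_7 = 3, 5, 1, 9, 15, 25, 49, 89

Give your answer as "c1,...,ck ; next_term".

1,1,1 ; 163

  a_3 = 1·1 + 1·5 + 1·3 = 9
  a_4 = 1·9 + 1·1 + 1·5 = 15
  a_5 = 1·15 + 1·9 + 1·1 = 25
  a_6 = 1·25 + 1·15 + 1·9 = 49
  a_7 = 1·49 + 1·25 + 1·15 = 89
  a_8 = 1·89 + 1·49 + 1·25 = 163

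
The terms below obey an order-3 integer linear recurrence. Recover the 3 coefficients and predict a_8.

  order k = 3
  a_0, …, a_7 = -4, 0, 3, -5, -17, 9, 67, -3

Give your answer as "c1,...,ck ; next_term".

1,-4,2 ; -253

  a_3 = 1·3 + -4·0 + 2·-4 = -5
  a_4 = 1·-5 + -4·3 + 2·0 = -17
  a_5 = 1·-17 + -4·-5 + 2·3 = 9
  a_6 = 1·9 + -4·-17 + 2·-5 = 67
  a_7 = 1·67 + -4·9 + 2·-17 = -3
  a_8 = 1·-3 + -4·67 + 2·9 = -253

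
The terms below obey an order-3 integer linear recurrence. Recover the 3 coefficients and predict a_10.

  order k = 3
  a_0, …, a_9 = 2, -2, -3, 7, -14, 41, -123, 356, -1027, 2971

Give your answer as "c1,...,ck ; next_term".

  a_3 = -3·-3 + -1·-2 + -2·2 = 7
  a_4 = -3·7 + -1·-3 + -2·-2 = -14
  a_5 = -3·-14 + -1·7 + -2·-3 = 41
  a_6 = -3·41 + -1·-14 + -2·7 = -123
  a_7 = -3·-123 + -1·41 + -2·-14 = 356
  a_8 = -3·356 + -1·-123 + -2·41 = -1027
  a_9 = -3·-1027 + -1·356 + -2·-123 = 2971
  a_10 = -3·2971 + -1·-1027 + -2·356 = -8598

-3,-1,-2 ; -8598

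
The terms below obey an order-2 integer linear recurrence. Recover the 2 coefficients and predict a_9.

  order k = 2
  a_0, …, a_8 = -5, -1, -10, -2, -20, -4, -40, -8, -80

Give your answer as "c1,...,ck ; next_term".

0,2 ; -16

  a_2 = 0·-1 + 2·-5 = -10
  a_3 = 0·-10 + 2·-1 = -2
  a_4 = 0·-2 + 2·-10 = -20
  a_5 = 0·-20 + 2·-2 = -4
  a_6 = 0·-4 + 2·-20 = -40
  a_7 = 0·-40 + 2·-4 = -8
  a_8 = 0·-8 + 2·-40 = -80
  a_9 = 0·-80 + 2·-8 = -16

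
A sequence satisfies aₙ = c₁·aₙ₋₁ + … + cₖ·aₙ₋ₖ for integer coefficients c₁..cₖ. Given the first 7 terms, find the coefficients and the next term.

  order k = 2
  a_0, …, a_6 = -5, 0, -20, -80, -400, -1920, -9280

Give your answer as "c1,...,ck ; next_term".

  a_2 = 4·0 + 4·-5 = -20
  a_3 = 4·-20 + 4·0 = -80
  a_4 = 4·-80 + 4·-20 = -400
  a_5 = 4·-400 + 4·-80 = -1920
  a_6 = 4·-1920 + 4·-400 = -9280
  a_7 = 4·-9280 + 4·-1920 = -44800

4,4 ; -44800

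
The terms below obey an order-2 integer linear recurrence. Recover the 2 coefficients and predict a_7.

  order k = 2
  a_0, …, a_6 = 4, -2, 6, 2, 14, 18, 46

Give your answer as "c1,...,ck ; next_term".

  a_2 = 1·-2 + 2·4 = 6
  a_3 = 1·6 + 2·-2 = 2
  a_4 = 1·2 + 2·6 = 14
  a_5 = 1·14 + 2·2 = 18
  a_6 = 1·18 + 2·14 = 46
  a_7 = 1·46 + 2·18 = 82

1,2 ; 82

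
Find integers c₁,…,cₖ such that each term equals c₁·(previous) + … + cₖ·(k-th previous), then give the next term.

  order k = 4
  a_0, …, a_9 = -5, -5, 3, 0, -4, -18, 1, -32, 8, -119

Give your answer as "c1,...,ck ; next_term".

  a_4 = 0·0 + 2·3 + -1·-5 + 3·-5 = -4
  a_5 = 0·-4 + 2·0 + -1·3 + 3·-5 = -18
  a_6 = 0·-18 + 2·-4 + -1·0 + 3·3 = 1
  a_7 = 0·1 + 2·-18 + -1·-4 + 3·0 = -32
  a_8 = 0·-32 + 2·1 + -1·-18 + 3·-4 = 8
  a_9 = 0·8 + 2·-32 + -1·1 + 3·-18 = -119
  a_10 = 0·-119 + 2·8 + -1·-32 + 3·1 = 51

0,2,-1,3 ; 51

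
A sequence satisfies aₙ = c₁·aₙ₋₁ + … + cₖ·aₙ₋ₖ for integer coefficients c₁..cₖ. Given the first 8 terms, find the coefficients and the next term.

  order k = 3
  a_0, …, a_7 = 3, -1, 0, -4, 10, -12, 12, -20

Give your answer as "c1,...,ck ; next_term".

-2,-2,-2 ; 40

  a_3 = -2·0 + -2·-1 + -2·3 = -4
  a_4 = -2·-4 + -2·0 + -2·-1 = 10
  a_5 = -2·10 + -2·-4 + -2·0 = -12
  a_6 = -2·-12 + -2·10 + -2·-4 = 12
  a_7 = -2·12 + -2·-12 + -2·10 = -20
  a_8 = -2·-20 + -2·12 + -2·-12 = 40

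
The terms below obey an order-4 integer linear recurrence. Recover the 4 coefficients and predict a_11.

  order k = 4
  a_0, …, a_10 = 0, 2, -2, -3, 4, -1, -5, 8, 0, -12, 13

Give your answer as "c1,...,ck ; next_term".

0,-1,1,-1 ; 4

  a_4 = 0·-3 + -1·-2 + 1·2 + -1·0 = 4
  a_5 = 0·4 + -1·-3 + 1·-2 + -1·2 = -1
  a_6 = 0·-1 + -1·4 + 1·-3 + -1·-2 = -5
  a_7 = 0·-5 + -1·-1 + 1·4 + -1·-3 = 8
  a_8 = 0·8 + -1·-5 + 1·-1 + -1·4 = 0
  a_9 = 0·0 + -1·8 + 1·-5 + -1·-1 = -12
  a_10 = 0·-12 + -1·0 + 1·8 + -1·-5 = 13
  a_11 = 0·13 + -1·-12 + 1·0 + -1·8 = 4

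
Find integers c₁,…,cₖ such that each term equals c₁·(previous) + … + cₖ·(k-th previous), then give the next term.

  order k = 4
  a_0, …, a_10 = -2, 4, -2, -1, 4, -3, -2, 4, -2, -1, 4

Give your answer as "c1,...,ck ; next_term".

  a_4 = 0·-1 + -1·-2 + 0·4 + -1·-2 = 4
  a_5 = 0·4 + -1·-1 + 0·-2 + -1·4 = -3
  a_6 = 0·-3 + -1·4 + 0·-1 + -1·-2 = -2
  a_7 = 0·-2 + -1·-3 + 0·4 + -1·-1 = 4
  a_8 = 0·4 + -1·-2 + 0·-3 + -1·4 = -2
  a_9 = 0·-2 + -1·4 + 0·-2 + -1·-3 = -1
  a_10 = 0·-1 + -1·-2 + 0·4 + -1·-2 = 4
  a_11 = 0·4 + -1·-1 + 0·-2 + -1·4 = -3

0,-1,0,-1 ; -3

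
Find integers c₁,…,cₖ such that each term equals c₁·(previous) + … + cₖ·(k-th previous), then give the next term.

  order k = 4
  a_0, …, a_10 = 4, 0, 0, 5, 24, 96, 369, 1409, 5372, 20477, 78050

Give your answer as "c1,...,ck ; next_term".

  a_4 = 4·5 + 0·0 + -3·0 + 1·4 = 24
  a_5 = 4·24 + 0·5 + -3·0 + 1·0 = 96
  a_6 = 4·96 + 0·24 + -3·5 + 1·0 = 369
  a_7 = 4·369 + 0·96 + -3·24 + 1·5 = 1409
  a_8 = 4·1409 + 0·369 + -3·96 + 1·24 = 5372
  a_9 = 4·5372 + 0·1409 + -3·369 + 1·96 = 20477
  a_10 = 4·20477 + 0·5372 + -3·1409 + 1·369 = 78050
  a_11 = 4·78050 + 0·20477 + -3·5372 + 1·1409 = 297493

4,0,-3,1 ; 297493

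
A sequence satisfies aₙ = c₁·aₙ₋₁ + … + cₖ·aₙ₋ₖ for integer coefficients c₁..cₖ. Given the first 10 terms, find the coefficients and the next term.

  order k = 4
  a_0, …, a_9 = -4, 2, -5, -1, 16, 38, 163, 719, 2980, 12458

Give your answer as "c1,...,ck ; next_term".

4,0,4,-3 ; 52219

  a_4 = 4·-1 + 0·-5 + 4·2 + -3·-4 = 16
  a_5 = 4·16 + 0·-1 + 4·-5 + -3·2 = 38
  a_6 = 4·38 + 0·16 + 4·-1 + -3·-5 = 163
  a_7 = 4·163 + 0·38 + 4·16 + -3·-1 = 719
  a_8 = 4·719 + 0·163 + 4·38 + -3·16 = 2980
  a_9 = 4·2980 + 0·719 + 4·163 + -3·38 = 12458
  a_10 = 4·12458 + 0·2980 + 4·719 + -3·163 = 52219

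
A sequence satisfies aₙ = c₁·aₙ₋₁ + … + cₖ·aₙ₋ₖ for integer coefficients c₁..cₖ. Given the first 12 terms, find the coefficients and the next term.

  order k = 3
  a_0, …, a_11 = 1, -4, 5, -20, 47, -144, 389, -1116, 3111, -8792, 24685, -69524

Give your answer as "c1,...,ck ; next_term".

  a_3 = -2·5 + 3·-4 + 2·1 = -20
  a_4 = -2·-20 + 3·5 + 2·-4 = 47
  a_5 = -2·47 + 3·-20 + 2·5 = -144
  a_6 = -2·-144 + 3·47 + 2·-20 = 389
  a_7 = -2·389 + 3·-144 + 2·47 = -1116
  a_8 = -2·-1116 + 3·389 + 2·-144 = 3111
  a_9 = -2·3111 + 3·-1116 + 2·389 = -8792
  a_10 = -2·-8792 + 3·3111 + 2·-1116 = 24685
  a_11 = -2·24685 + 3·-8792 + 2·3111 = -69524
  a_12 = -2·-69524 + 3·24685 + 2·-8792 = 195519

-2,3,2 ; 195519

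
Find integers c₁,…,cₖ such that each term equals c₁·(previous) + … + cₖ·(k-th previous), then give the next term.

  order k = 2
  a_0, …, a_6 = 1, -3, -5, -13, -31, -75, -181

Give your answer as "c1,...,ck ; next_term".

2,1 ; -437

  a_2 = 2·-3 + 1·1 = -5
  a_3 = 2·-5 + 1·-3 = -13
  a_4 = 2·-13 + 1·-5 = -31
  a_5 = 2·-31 + 1·-13 = -75
  a_6 = 2·-75 + 1·-31 = -181
  a_7 = 2·-181 + 1·-75 = -437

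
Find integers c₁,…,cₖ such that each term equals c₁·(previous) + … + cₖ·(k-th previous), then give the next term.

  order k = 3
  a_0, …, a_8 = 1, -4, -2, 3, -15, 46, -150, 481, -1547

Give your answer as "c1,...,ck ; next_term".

-3,1,1 ; 4972

  a_3 = -3·-2 + 1·-4 + 1·1 = 3
  a_4 = -3·3 + 1·-2 + 1·-4 = -15
  a_5 = -3·-15 + 1·3 + 1·-2 = 46
  a_6 = -3·46 + 1·-15 + 1·3 = -150
  a_7 = -3·-150 + 1·46 + 1·-15 = 481
  a_8 = -3·481 + 1·-150 + 1·46 = -1547
  a_9 = -3·-1547 + 1·481 + 1·-150 = 4972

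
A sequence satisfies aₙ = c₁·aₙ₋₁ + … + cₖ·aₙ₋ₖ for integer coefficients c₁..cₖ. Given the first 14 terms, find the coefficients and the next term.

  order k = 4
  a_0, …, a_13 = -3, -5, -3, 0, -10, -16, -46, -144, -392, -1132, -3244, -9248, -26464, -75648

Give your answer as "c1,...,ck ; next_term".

2,2,2,-2 ; -216232

  a_4 = 2·0 + 2·-3 + 2·-5 + -2·-3 = -10
  a_5 = 2·-10 + 2·0 + 2·-3 + -2·-5 = -16
  a_6 = 2·-16 + 2·-10 + 2·0 + -2·-3 = -46
  a_7 = 2·-46 + 2·-16 + 2·-10 + -2·0 = -144
  a_8 = 2·-144 + 2·-46 + 2·-16 + -2·-10 = -392
  a_9 = 2·-392 + 2·-144 + 2·-46 + -2·-16 = -1132
  a_10 = 2·-1132 + 2·-392 + 2·-144 + -2·-46 = -3244
  a_11 = 2·-3244 + 2·-1132 + 2·-392 + -2·-144 = -9248
  a_12 = 2·-9248 + 2·-3244 + 2·-1132 + -2·-392 = -26464
  a_13 = 2·-26464 + 2·-9248 + 2·-3244 + -2·-1132 = -75648
  a_14 = 2·-75648 + 2·-26464 + 2·-9248 + -2·-3244 = -216232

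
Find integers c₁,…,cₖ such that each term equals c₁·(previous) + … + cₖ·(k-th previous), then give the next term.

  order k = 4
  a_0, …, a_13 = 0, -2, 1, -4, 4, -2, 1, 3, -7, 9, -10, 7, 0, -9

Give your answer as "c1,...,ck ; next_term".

-1,0,0,-1 ; 19

  a_4 = -1·-4 + 0·1 + 0·-2 + -1·0 = 4
  a_5 = -1·4 + 0·-4 + 0·1 + -1·-2 = -2
  a_6 = -1·-2 + 0·4 + 0·-4 + -1·1 = 1
  a_7 = -1·1 + 0·-2 + 0·4 + -1·-4 = 3
  a_8 = -1·3 + 0·1 + 0·-2 + -1·4 = -7
  a_9 = -1·-7 + 0·3 + 0·1 + -1·-2 = 9
  a_10 = -1·9 + 0·-7 + 0·3 + -1·1 = -10
  a_11 = -1·-10 + 0·9 + 0·-7 + -1·3 = 7
  a_12 = -1·7 + 0·-10 + 0·9 + -1·-7 = 0
  a_13 = -1·0 + 0·7 + 0·-10 + -1·9 = -9
  a_14 = -1·-9 + 0·0 + 0·7 + -1·-10 = 19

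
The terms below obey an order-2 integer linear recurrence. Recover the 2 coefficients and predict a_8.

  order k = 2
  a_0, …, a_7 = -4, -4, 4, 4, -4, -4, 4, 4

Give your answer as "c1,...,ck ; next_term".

0,-1 ; -4

  a_2 = 0·-4 + -1·-4 = 4
  a_3 = 0·4 + -1·-4 = 4
  a_4 = 0·4 + -1·4 = -4
  a_5 = 0·-4 + -1·4 = -4
  a_6 = 0·-4 + -1·-4 = 4
  a_7 = 0·4 + -1·-4 = 4
  a_8 = 0·4 + -1·4 = -4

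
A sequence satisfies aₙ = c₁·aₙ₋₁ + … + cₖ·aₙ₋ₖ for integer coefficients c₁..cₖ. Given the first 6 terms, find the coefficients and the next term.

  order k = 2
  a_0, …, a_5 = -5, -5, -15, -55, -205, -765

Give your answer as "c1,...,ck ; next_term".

  a_2 = 4·-5 + -1·-5 = -15
  a_3 = 4·-15 + -1·-5 = -55
  a_4 = 4·-55 + -1·-15 = -205
  a_5 = 4·-205 + -1·-55 = -765
  a_6 = 4·-765 + -1·-205 = -2855

4,-1 ; -2855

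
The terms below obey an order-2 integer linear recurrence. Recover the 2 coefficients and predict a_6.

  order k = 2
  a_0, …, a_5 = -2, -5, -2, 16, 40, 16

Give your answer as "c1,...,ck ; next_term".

2,-4 ; -128

  a_2 = 2·-5 + -4·-2 = -2
  a_3 = 2·-2 + -4·-5 = 16
  a_4 = 2·16 + -4·-2 = 40
  a_5 = 2·40 + -4·16 = 16
  a_6 = 2·16 + -4·40 = -128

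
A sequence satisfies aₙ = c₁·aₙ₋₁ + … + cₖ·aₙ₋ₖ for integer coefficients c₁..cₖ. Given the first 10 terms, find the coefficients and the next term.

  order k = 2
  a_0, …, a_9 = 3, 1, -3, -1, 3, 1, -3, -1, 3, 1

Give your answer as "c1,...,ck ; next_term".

  a_2 = 0·1 + -1·3 = -3
  a_3 = 0·-3 + -1·1 = -1
  a_4 = 0·-1 + -1·-3 = 3
  a_5 = 0·3 + -1·-1 = 1
  a_6 = 0·1 + -1·3 = -3
  a_7 = 0·-3 + -1·1 = -1
  a_8 = 0·-1 + -1·-3 = 3
  a_9 = 0·3 + -1·-1 = 1
  a_10 = 0·1 + -1·3 = -3

0,-1 ; -3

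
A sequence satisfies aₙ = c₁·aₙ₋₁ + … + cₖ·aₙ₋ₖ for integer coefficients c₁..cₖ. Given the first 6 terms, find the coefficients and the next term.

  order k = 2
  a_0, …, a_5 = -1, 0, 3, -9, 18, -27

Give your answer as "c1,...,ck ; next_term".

  a_2 = -3·0 + -3·-1 = 3
  a_3 = -3·3 + -3·0 = -9
  a_4 = -3·-9 + -3·3 = 18
  a_5 = -3·18 + -3·-9 = -27
  a_6 = -3·-27 + -3·18 = 27

-3,-3 ; 27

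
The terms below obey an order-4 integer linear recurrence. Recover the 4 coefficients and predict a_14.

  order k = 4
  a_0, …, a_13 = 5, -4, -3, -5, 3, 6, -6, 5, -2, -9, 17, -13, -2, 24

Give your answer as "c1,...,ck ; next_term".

  a_4 = -1·-5 + -1·-3 + 0·-4 + -1·5 = 3
  a_5 = -1·3 + -1·-5 + 0·-3 + -1·-4 = 6
  a_6 = -1·6 + -1·3 + 0·-5 + -1·-3 = -6
  a_7 = -1·-6 + -1·6 + 0·3 + -1·-5 = 5
  a_8 = -1·5 + -1·-6 + 0·6 + -1·3 = -2
  a_9 = -1·-2 + -1·5 + 0·-6 + -1·6 = -9
  a_10 = -1·-9 + -1·-2 + 0·5 + -1·-6 = 17
  a_11 = -1·17 + -1·-9 + 0·-2 + -1·5 = -13
  a_12 = -1·-13 + -1·17 + 0·-9 + -1·-2 = -2
  a_13 = -1·-2 + -1·-13 + 0·17 + -1·-9 = 24
  a_14 = -1·24 + -1·-2 + 0·-13 + -1·17 = -39

-1,-1,0,-1 ; -39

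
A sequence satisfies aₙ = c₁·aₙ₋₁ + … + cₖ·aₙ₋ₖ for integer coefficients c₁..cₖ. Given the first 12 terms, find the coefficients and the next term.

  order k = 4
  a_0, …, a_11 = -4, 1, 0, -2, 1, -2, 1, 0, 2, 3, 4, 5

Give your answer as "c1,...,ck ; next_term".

  a_4 = 1·-2 + 1·0 + -1·1 + -1·-4 = 1
  a_5 = 1·1 + 1·-2 + -1·0 + -1·1 = -2
  a_6 = 1·-2 + 1·1 + -1·-2 + -1·0 = 1
  a_7 = 1·1 + 1·-2 + -1·1 + -1·-2 = 0
  a_8 = 1·0 + 1·1 + -1·-2 + -1·1 = 2
  a_9 = 1·2 + 1·0 + -1·1 + -1·-2 = 3
  a_10 = 1·3 + 1·2 + -1·0 + -1·1 = 4
  a_11 = 1·4 + 1·3 + -1·2 + -1·0 = 5
  a_12 = 1·5 + 1·4 + -1·3 + -1·2 = 4

1,1,-1,-1 ; 4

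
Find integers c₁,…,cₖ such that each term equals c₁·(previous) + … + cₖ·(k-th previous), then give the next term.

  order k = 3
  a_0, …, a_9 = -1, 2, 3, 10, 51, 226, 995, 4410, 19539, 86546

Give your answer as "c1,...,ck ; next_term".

4,1,4 ; 383363

  a_3 = 4·3 + 1·2 + 4·-1 = 10
  a_4 = 4·10 + 1·3 + 4·2 = 51
  a_5 = 4·51 + 1·10 + 4·3 = 226
  a_6 = 4·226 + 1·51 + 4·10 = 995
  a_7 = 4·995 + 1·226 + 4·51 = 4410
  a_8 = 4·4410 + 1·995 + 4·226 = 19539
  a_9 = 4·19539 + 1·4410 + 4·995 = 86546
  a_10 = 4·86546 + 1·19539 + 4·4410 = 383363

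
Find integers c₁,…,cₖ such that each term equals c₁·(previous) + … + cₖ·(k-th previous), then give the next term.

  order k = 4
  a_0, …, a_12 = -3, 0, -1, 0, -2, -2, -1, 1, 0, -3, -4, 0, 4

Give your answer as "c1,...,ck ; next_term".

  a_4 = 1·0 + -1·-1 + 0·0 + 1·-3 = -2
  a_5 = 1·-2 + -1·0 + 0·-1 + 1·0 = -2
  a_6 = 1·-2 + -1·-2 + 0·0 + 1·-1 = -1
  a_7 = 1·-1 + -1·-2 + 0·-2 + 1·0 = 1
  a_8 = 1·1 + -1·-1 + 0·-2 + 1·-2 = 0
  a_9 = 1·0 + -1·1 + 0·-1 + 1·-2 = -3
  a_10 = 1·-3 + -1·0 + 0·1 + 1·-1 = -4
  a_11 = 1·-4 + -1·-3 + 0·0 + 1·1 = 0
  a_12 = 1·0 + -1·-4 + 0·-3 + 1·0 = 4
  a_13 = 1·4 + -1·0 + 0·-4 + 1·-3 = 1

1,-1,0,1 ; 1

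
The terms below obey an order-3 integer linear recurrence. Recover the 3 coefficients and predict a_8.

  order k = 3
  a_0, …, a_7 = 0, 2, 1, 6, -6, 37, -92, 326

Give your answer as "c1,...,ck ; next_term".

-2,4,1 ; -983

  a_3 = -2·1 + 4·2 + 1·0 = 6
  a_4 = -2·6 + 4·1 + 1·2 = -6
  a_5 = -2·-6 + 4·6 + 1·1 = 37
  a_6 = -2·37 + 4·-6 + 1·6 = -92
  a_7 = -2·-92 + 4·37 + 1·-6 = 326
  a_8 = -2·326 + 4·-92 + 1·37 = -983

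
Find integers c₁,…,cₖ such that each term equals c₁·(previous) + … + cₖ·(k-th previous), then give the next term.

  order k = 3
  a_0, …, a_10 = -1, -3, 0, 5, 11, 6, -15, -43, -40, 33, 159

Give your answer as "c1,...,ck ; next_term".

1,-1,-2 ; 206

  a_3 = 1·0 + -1·-3 + -2·-1 = 5
  a_4 = 1·5 + -1·0 + -2·-3 = 11
  a_5 = 1·11 + -1·5 + -2·0 = 6
  a_6 = 1·6 + -1·11 + -2·5 = -15
  a_7 = 1·-15 + -1·6 + -2·11 = -43
  a_8 = 1·-43 + -1·-15 + -2·6 = -40
  a_9 = 1·-40 + -1·-43 + -2·-15 = 33
  a_10 = 1·33 + -1·-40 + -2·-43 = 159
  a_11 = 1·159 + -1·33 + -2·-40 = 206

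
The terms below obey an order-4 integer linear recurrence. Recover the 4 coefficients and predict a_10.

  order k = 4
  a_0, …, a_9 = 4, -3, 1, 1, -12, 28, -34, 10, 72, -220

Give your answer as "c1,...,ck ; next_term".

-2,-2,0,-2 ; 364

  a_4 = -2·1 + -2·1 + 0·-3 + -2·4 = -12
  a_5 = -2·-12 + -2·1 + 0·1 + -2·-3 = 28
  a_6 = -2·28 + -2·-12 + 0·1 + -2·1 = -34
  a_7 = -2·-34 + -2·28 + 0·-12 + -2·1 = 10
  a_8 = -2·10 + -2·-34 + 0·28 + -2·-12 = 72
  a_9 = -2·72 + -2·10 + 0·-34 + -2·28 = -220
  a_10 = -2·-220 + -2·72 + 0·10 + -2·-34 = 364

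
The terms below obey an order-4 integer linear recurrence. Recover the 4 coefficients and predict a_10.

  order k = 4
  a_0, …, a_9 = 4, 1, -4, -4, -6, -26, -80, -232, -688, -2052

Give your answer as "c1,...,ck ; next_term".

2,2,2,2 ; -6104

  a_4 = 2·-4 + 2·-4 + 2·1 + 2·4 = -6
  a_5 = 2·-6 + 2·-4 + 2·-4 + 2·1 = -26
  a_6 = 2·-26 + 2·-6 + 2·-4 + 2·-4 = -80
  a_7 = 2·-80 + 2·-26 + 2·-6 + 2·-4 = -232
  a_8 = 2·-232 + 2·-80 + 2·-26 + 2·-6 = -688
  a_9 = 2·-688 + 2·-232 + 2·-80 + 2·-26 = -2052
  a_10 = 2·-2052 + 2·-688 + 2·-232 + 2·-80 = -6104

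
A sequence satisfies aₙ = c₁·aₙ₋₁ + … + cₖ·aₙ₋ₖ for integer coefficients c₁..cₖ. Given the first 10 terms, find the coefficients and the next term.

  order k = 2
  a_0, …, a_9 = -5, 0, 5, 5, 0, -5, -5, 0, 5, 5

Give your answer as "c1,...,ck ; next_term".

1,-1 ; 0

  a_2 = 1·0 + -1·-5 = 5
  a_3 = 1·5 + -1·0 = 5
  a_4 = 1·5 + -1·5 = 0
  a_5 = 1·0 + -1·5 = -5
  a_6 = 1·-5 + -1·0 = -5
  a_7 = 1·-5 + -1·-5 = 0
  a_8 = 1·0 + -1·-5 = 5
  a_9 = 1·5 + -1·0 = 5
  a_10 = 1·5 + -1·5 = 0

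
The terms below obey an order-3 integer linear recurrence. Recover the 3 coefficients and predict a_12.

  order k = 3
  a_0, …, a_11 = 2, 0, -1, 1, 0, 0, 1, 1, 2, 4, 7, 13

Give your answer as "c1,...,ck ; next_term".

1,1,1 ; 24

  a_3 = 1·-1 + 1·0 + 1·2 = 1
  a_4 = 1·1 + 1·-1 + 1·0 = 0
  a_5 = 1·0 + 1·1 + 1·-1 = 0
  a_6 = 1·0 + 1·0 + 1·1 = 1
  a_7 = 1·1 + 1·0 + 1·0 = 1
  a_8 = 1·1 + 1·1 + 1·0 = 2
  a_9 = 1·2 + 1·1 + 1·1 = 4
  a_10 = 1·4 + 1·2 + 1·1 = 7
  a_11 = 1·7 + 1·4 + 1·2 = 13
  a_12 = 1·13 + 1·7 + 1·4 = 24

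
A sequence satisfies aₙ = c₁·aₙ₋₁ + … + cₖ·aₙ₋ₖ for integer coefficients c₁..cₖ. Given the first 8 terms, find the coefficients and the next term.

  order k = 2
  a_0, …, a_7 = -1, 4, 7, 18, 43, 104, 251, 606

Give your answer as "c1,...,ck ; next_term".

2,1 ; 1463

  a_2 = 2·4 + 1·-1 = 7
  a_3 = 2·7 + 1·4 = 18
  a_4 = 2·18 + 1·7 = 43
  a_5 = 2·43 + 1·18 = 104
  a_6 = 2·104 + 1·43 = 251
  a_7 = 2·251 + 1·104 = 606
  a_8 = 2·606 + 1·251 = 1463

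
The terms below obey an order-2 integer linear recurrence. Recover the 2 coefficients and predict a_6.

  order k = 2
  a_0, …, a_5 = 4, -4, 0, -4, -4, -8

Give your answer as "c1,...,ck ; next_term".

1,1 ; -12

  a_2 = 1·-4 + 1·4 = 0
  a_3 = 1·0 + 1·-4 = -4
  a_4 = 1·-4 + 1·0 = -4
  a_5 = 1·-4 + 1·-4 = -8
  a_6 = 1·-8 + 1·-4 = -12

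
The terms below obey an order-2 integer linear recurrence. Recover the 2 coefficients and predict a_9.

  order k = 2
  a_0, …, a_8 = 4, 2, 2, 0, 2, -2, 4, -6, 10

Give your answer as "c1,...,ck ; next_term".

  a_2 = -1·2 + 1·4 = 2
  a_3 = -1·2 + 1·2 = 0
  a_4 = -1·0 + 1·2 = 2
  a_5 = -1·2 + 1·0 = -2
  a_6 = -1·-2 + 1·2 = 4
  a_7 = -1·4 + 1·-2 = -6
  a_8 = -1·-6 + 1·4 = 10
  a_9 = -1·10 + 1·-6 = -16

-1,1 ; -16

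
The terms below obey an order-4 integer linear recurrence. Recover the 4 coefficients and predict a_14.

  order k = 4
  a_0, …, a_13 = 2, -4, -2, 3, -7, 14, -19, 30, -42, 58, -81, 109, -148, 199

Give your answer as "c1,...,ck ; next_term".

  a_4 = -1·3 + 1·-2 + 0·-4 + -1·2 = -7
  a_5 = -1·-7 + 1·3 + 0·-2 + -1·-4 = 14
  a_6 = -1·14 + 1·-7 + 0·3 + -1·-2 = -19
  a_7 = -1·-19 + 1·14 + 0·-7 + -1·3 = 30
  a_8 = -1·30 + 1·-19 + 0·14 + -1·-7 = -42
  a_9 = -1·-42 + 1·30 + 0·-19 + -1·14 = 58
  a_10 = -1·58 + 1·-42 + 0·30 + -1·-19 = -81
  a_11 = -1·-81 + 1·58 + 0·-42 + -1·30 = 109
  a_12 = -1·109 + 1·-81 + 0·58 + -1·-42 = -148
  a_13 = -1·-148 + 1·109 + 0·-81 + -1·58 = 199
  a_14 = -1·199 + 1·-148 + 0·109 + -1·-81 = -266

-1,1,0,-1 ; -266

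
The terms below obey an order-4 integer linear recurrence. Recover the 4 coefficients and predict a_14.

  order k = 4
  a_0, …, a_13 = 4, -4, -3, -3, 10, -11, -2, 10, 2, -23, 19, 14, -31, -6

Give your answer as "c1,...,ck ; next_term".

  a_4 = -1·-3 + -1·-3 + 0·-4 + 1·4 = 10
  a_5 = -1·10 + -1·-3 + 0·-3 + 1·-4 = -11
  a_6 = -1·-11 + -1·10 + 0·-3 + 1·-3 = -2
  a_7 = -1·-2 + -1·-11 + 0·10 + 1·-3 = 10
  a_8 = -1·10 + -1·-2 + 0·-11 + 1·10 = 2
  a_9 = -1·2 + -1·10 + 0·-2 + 1·-11 = -23
  a_10 = -1·-23 + -1·2 + 0·10 + 1·-2 = 19
  a_11 = -1·19 + -1·-23 + 0·2 + 1·10 = 14
  a_12 = -1·14 + -1·19 + 0·-23 + 1·2 = -31
  a_13 = -1·-31 + -1·14 + 0·19 + 1·-23 = -6
  a_14 = -1·-6 + -1·-31 + 0·14 + 1·19 = 56

-1,-1,0,1 ; 56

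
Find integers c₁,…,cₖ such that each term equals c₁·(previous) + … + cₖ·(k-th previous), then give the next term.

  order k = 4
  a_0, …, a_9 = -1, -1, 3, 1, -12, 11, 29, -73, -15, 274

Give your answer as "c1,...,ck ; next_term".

-1,-3,1,1 ; -273

  a_4 = -1·1 + -3·3 + 1·-1 + 1·-1 = -12
  a_5 = -1·-12 + -3·1 + 1·3 + 1·-1 = 11
  a_6 = -1·11 + -3·-12 + 1·1 + 1·3 = 29
  a_7 = -1·29 + -3·11 + 1·-12 + 1·1 = -73
  a_8 = -1·-73 + -3·29 + 1·11 + 1·-12 = -15
  a_9 = -1·-15 + -3·-73 + 1·29 + 1·11 = 274
  a_10 = -1·274 + -3·-15 + 1·-73 + 1·29 = -273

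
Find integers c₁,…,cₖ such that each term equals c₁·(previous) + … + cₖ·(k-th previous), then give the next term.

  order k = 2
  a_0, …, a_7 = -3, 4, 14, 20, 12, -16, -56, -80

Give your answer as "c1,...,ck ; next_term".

2,-2 ; -48

  a_2 = 2·4 + -2·-3 = 14
  a_3 = 2·14 + -2·4 = 20
  a_4 = 2·20 + -2·14 = 12
  a_5 = 2·12 + -2·20 = -16
  a_6 = 2·-16 + -2·12 = -56
  a_7 = 2·-56 + -2·-16 = -80
  a_8 = 2·-80 + -2·-56 = -48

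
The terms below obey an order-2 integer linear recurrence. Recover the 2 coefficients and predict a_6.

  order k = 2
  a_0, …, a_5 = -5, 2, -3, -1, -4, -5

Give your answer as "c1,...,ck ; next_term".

1,1 ; -9

  a_2 = 1·2 + 1·-5 = -3
  a_3 = 1·-3 + 1·2 = -1
  a_4 = 1·-1 + 1·-3 = -4
  a_5 = 1·-4 + 1·-1 = -5
  a_6 = 1·-5 + 1·-4 = -9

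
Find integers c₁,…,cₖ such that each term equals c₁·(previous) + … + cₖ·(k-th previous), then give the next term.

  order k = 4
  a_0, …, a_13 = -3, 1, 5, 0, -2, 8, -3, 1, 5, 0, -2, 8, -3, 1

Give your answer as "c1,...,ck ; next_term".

  a_4 = -1·0 + 0·5 + 1·1 + 1·-3 = -2
  a_5 = -1·-2 + 0·0 + 1·5 + 1·1 = 8
  a_6 = -1·8 + 0·-2 + 1·0 + 1·5 = -3
  a_7 = -1·-3 + 0·8 + 1·-2 + 1·0 = 1
  a_8 = -1·1 + 0·-3 + 1·8 + 1·-2 = 5
  a_9 = -1·5 + 0·1 + 1·-3 + 1·8 = 0
  a_10 = -1·0 + 0·5 + 1·1 + 1·-3 = -2
  a_11 = -1·-2 + 0·0 + 1·5 + 1·1 = 8
  a_12 = -1·8 + 0·-2 + 1·0 + 1·5 = -3
  a_13 = -1·-3 + 0·8 + 1·-2 + 1·0 = 1
  a_14 = -1·1 + 0·-3 + 1·8 + 1·-2 = 5

-1,0,1,1 ; 5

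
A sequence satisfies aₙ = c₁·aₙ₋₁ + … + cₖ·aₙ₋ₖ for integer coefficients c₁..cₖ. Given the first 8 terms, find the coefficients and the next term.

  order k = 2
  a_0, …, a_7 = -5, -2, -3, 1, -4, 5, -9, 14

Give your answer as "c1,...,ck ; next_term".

  a_2 = -1·-2 + 1·-5 = -3
  a_3 = -1·-3 + 1·-2 = 1
  a_4 = -1·1 + 1·-3 = -4
  a_5 = -1·-4 + 1·1 = 5
  a_6 = -1·5 + 1·-4 = -9
  a_7 = -1·-9 + 1·5 = 14
  a_8 = -1·14 + 1·-9 = -23

-1,1 ; -23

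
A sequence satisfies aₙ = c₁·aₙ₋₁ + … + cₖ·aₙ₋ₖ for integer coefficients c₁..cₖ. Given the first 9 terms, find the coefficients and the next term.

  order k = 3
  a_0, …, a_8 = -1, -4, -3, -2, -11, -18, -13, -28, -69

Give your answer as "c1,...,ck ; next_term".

1,-1,3 ; -80

  a_3 = 1·-3 + -1·-4 + 3·-1 = -2
  a_4 = 1·-2 + -1·-3 + 3·-4 = -11
  a_5 = 1·-11 + -1·-2 + 3·-3 = -18
  a_6 = 1·-18 + -1·-11 + 3·-2 = -13
  a_7 = 1·-13 + -1·-18 + 3·-11 = -28
  a_8 = 1·-28 + -1·-13 + 3·-18 = -69
  a_9 = 1·-69 + -1·-28 + 3·-13 = -80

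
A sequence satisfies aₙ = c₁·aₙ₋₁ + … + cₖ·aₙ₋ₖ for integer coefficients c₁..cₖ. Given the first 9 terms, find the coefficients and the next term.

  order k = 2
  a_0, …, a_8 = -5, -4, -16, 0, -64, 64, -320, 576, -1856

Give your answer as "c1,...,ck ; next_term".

-1,4 ; 4160

  a_2 = -1·-4 + 4·-5 = -16
  a_3 = -1·-16 + 4·-4 = 0
  a_4 = -1·0 + 4·-16 = -64
  a_5 = -1·-64 + 4·0 = 64
  a_6 = -1·64 + 4·-64 = -320
  a_7 = -1·-320 + 4·64 = 576
  a_8 = -1·576 + 4·-320 = -1856
  a_9 = -1·-1856 + 4·576 = 4160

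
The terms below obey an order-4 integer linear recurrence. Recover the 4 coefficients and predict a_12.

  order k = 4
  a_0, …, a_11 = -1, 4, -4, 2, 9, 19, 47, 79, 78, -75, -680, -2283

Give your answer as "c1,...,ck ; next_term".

  a_4 = 3·2 + -2·-4 + -2·4 + -3·-1 = 9
  a_5 = 3·9 + -2·2 + -2·-4 + -3·4 = 19
  a_6 = 3·19 + -2·9 + -2·2 + -3·-4 = 47
  a_7 = 3·47 + -2·19 + -2·9 + -3·2 = 79
  a_8 = 3·79 + -2·47 + -2·19 + -3·9 = 78
  a_9 = 3·78 + -2·79 + -2·47 + -3·19 = -75
  a_10 = 3·-75 + -2·78 + -2·79 + -3·47 = -680
  a_11 = 3·-680 + -2·-75 + -2·78 + -3·79 = -2283
  a_12 = 3·-2283 + -2·-680 + -2·-75 + -3·78 = -5573

3,-2,-2,-3 ; -5573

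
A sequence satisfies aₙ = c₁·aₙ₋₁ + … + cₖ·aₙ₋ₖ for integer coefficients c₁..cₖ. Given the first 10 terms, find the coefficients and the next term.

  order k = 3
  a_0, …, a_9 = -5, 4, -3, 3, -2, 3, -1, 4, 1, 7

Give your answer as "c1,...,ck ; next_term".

0,2,1 ; 6

  a_3 = 0·-3 + 2·4 + 1·-5 = 3
  a_4 = 0·3 + 2·-3 + 1·4 = -2
  a_5 = 0·-2 + 2·3 + 1·-3 = 3
  a_6 = 0·3 + 2·-2 + 1·3 = -1
  a_7 = 0·-1 + 2·3 + 1·-2 = 4
  a_8 = 0·4 + 2·-1 + 1·3 = 1
  a_9 = 0·1 + 2·4 + 1·-1 = 7
  a_10 = 0·7 + 2·1 + 1·4 = 6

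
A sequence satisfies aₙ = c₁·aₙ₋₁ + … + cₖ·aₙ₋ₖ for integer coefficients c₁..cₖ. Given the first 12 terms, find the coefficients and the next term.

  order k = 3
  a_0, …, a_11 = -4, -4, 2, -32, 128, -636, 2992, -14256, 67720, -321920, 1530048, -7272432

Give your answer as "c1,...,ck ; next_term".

  a_3 = -4·2 + 4·-4 + 2·-4 = -32
  a_4 = -4·-32 + 4·2 + 2·-4 = 128
  a_5 = -4·128 + 4·-32 + 2·2 = -636
  a_6 = -4·-636 + 4·128 + 2·-32 = 2992
  a_7 = -4·2992 + 4·-636 + 2·128 = -14256
  a_8 = -4·-14256 + 4·2992 + 2·-636 = 67720
  a_9 = -4·67720 + 4·-14256 + 2·2992 = -321920
  a_10 = -4·-321920 + 4·67720 + 2·-14256 = 1530048
  a_11 = -4·1530048 + 4·-321920 + 2·67720 = -7272432
  a_12 = -4·-7272432 + 4·1530048 + 2·-321920 = 34566080

-4,4,2 ; 34566080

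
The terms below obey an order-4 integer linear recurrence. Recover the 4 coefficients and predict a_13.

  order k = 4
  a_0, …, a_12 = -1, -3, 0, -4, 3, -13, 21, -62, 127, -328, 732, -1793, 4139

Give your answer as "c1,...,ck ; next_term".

  a_4 = -1·-4 + 4·0 + 1·-3 + -2·-1 = 3
  a_5 = -1·3 + 4·-4 + 1·0 + -2·-3 = -13
  a_6 = -1·-13 + 4·3 + 1·-4 + -2·0 = 21
  a_7 = -1·21 + 4·-13 + 1·3 + -2·-4 = -62
  a_8 = -1·-62 + 4·21 + 1·-13 + -2·3 = 127
  a_9 = -1·127 + 4·-62 + 1·21 + -2·-13 = -328
  a_10 = -1·-328 + 4·127 + 1·-62 + -2·21 = 732
  a_11 = -1·732 + 4·-328 + 1·127 + -2·-62 = -1793
  a_12 = -1·-1793 + 4·732 + 1·-328 + -2·127 = 4139
  a_13 = -1·4139 + 4·-1793 + 1·732 + -2·-328 = -9923

-1,4,1,-2 ; -9923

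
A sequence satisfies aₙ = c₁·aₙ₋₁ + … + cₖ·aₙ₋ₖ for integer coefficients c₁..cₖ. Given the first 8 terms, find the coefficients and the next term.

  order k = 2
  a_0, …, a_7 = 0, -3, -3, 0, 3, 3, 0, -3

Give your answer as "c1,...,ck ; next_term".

  a_2 = 1·-3 + -1·0 = -3
  a_3 = 1·-3 + -1·-3 = 0
  a_4 = 1·0 + -1·-3 = 3
  a_5 = 1·3 + -1·0 = 3
  a_6 = 1·3 + -1·3 = 0
  a_7 = 1·0 + -1·3 = -3
  a_8 = 1·-3 + -1·0 = -3

1,-1 ; -3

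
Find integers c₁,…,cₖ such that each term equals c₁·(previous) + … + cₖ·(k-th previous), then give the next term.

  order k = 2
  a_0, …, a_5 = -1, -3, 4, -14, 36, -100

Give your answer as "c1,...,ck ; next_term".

-2,2 ; 272

  a_2 = -2·-3 + 2·-1 = 4
  a_3 = -2·4 + 2·-3 = -14
  a_4 = -2·-14 + 2·4 = 36
  a_5 = -2·36 + 2·-14 = -100
  a_6 = -2·-100 + 2·36 = 272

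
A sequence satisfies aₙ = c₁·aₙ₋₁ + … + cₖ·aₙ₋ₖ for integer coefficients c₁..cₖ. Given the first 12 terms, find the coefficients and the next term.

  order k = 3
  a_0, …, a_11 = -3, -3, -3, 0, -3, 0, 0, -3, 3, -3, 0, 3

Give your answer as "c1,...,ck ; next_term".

-1,0,1 ; -6

  a_3 = -1·-3 + 0·-3 + 1·-3 = 0
  a_4 = -1·0 + 0·-3 + 1·-3 = -3
  a_5 = -1·-3 + 0·0 + 1·-3 = 0
  a_6 = -1·0 + 0·-3 + 1·0 = 0
  a_7 = -1·0 + 0·0 + 1·-3 = -3
  a_8 = -1·-3 + 0·0 + 1·0 = 3
  a_9 = -1·3 + 0·-3 + 1·0 = -3
  a_10 = -1·-3 + 0·3 + 1·-3 = 0
  a_11 = -1·0 + 0·-3 + 1·3 = 3
  a_12 = -1·3 + 0·0 + 1·-3 = -6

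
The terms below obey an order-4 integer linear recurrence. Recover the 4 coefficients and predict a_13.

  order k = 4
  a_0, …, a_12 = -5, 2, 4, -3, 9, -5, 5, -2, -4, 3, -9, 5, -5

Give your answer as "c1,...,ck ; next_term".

  a_4 = 0·-3 + 1·4 + 0·2 + -1·-5 = 9
  a_5 = 0·9 + 1·-3 + 0·4 + -1·2 = -5
  a_6 = 0·-5 + 1·9 + 0·-3 + -1·4 = 5
  a_7 = 0·5 + 1·-5 + 0·9 + -1·-3 = -2
  a_8 = 0·-2 + 1·5 + 0·-5 + -1·9 = -4
  a_9 = 0·-4 + 1·-2 + 0·5 + -1·-5 = 3
  a_10 = 0·3 + 1·-4 + 0·-2 + -1·5 = -9
  a_11 = 0·-9 + 1·3 + 0·-4 + -1·-2 = 5
  a_12 = 0·5 + 1·-9 + 0·3 + -1·-4 = -5
  a_13 = 0·-5 + 1·5 + 0·-9 + -1·3 = 2

0,1,0,-1 ; 2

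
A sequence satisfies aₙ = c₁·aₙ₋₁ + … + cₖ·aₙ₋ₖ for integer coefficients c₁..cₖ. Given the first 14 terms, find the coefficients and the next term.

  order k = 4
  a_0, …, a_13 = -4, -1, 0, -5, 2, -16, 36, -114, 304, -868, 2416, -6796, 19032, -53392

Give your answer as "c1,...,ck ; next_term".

-2,2,0,2 ; 149680

  a_4 = -2·-5 + 2·0 + 0·-1 + 2·-4 = 2
  a_5 = -2·2 + 2·-5 + 0·0 + 2·-1 = -16
  a_6 = -2·-16 + 2·2 + 0·-5 + 2·0 = 36
  a_7 = -2·36 + 2·-16 + 0·2 + 2·-5 = -114
  a_8 = -2·-114 + 2·36 + 0·-16 + 2·2 = 304
  a_9 = -2·304 + 2·-114 + 0·36 + 2·-16 = -868
  a_10 = -2·-868 + 2·304 + 0·-114 + 2·36 = 2416
  a_11 = -2·2416 + 2·-868 + 0·304 + 2·-114 = -6796
  a_12 = -2·-6796 + 2·2416 + 0·-868 + 2·304 = 19032
  a_13 = -2·19032 + 2·-6796 + 0·2416 + 2·-868 = -53392
  a_14 = -2·-53392 + 2·19032 + 0·-6796 + 2·2416 = 149680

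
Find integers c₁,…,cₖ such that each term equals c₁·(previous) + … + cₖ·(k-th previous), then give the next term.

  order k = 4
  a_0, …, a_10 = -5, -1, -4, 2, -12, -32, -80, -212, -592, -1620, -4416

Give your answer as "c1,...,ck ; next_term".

  a_4 = 2·2 + 1·-4 + 2·-1 + 2·-5 = -12
  a_5 = 2·-12 + 1·2 + 2·-4 + 2·-1 = -32
  a_6 = 2·-32 + 1·-12 + 2·2 + 2·-4 = -80
  a_7 = 2·-80 + 1·-32 + 2·-12 + 2·2 = -212
  a_8 = 2·-212 + 1·-80 + 2·-32 + 2·-12 = -592
  a_9 = 2·-592 + 1·-212 + 2·-80 + 2·-32 = -1620
  a_10 = 2·-1620 + 1·-592 + 2·-212 + 2·-80 = -4416
  a_11 = 2·-4416 + 1·-1620 + 2·-592 + 2·-212 = -12060

2,1,2,2 ; -12060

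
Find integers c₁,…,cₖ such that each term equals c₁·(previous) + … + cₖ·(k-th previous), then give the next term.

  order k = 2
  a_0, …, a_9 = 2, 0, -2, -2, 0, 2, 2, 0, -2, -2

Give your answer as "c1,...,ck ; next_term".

1,-1 ; 0

  a_2 = 1·0 + -1·2 = -2
  a_3 = 1·-2 + -1·0 = -2
  a_4 = 1·-2 + -1·-2 = 0
  a_5 = 1·0 + -1·-2 = 2
  a_6 = 1·2 + -1·0 = 2
  a_7 = 1·2 + -1·2 = 0
  a_8 = 1·0 + -1·2 = -2
  a_9 = 1·-2 + -1·0 = -2
  a_10 = 1·-2 + -1·-2 = 0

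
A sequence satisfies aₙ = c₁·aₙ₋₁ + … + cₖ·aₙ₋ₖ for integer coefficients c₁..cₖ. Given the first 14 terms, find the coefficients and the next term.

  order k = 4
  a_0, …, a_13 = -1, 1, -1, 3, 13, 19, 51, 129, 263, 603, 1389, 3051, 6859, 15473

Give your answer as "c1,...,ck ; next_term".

  a_4 = 2·3 + 0·-1 + 3·1 + -4·-1 = 13
  a_5 = 2·13 + 0·3 + 3·-1 + -4·1 = 19
  a_6 = 2·19 + 0·13 + 3·3 + -4·-1 = 51
  a_7 = 2·51 + 0·19 + 3·13 + -4·3 = 129
  a_8 = 2·129 + 0·51 + 3·19 + -4·13 = 263
  a_9 = 2·263 + 0·129 + 3·51 + -4·19 = 603
  a_10 = 2·603 + 0·263 + 3·129 + -4·51 = 1389
  a_11 = 2·1389 + 0·603 + 3·263 + -4·129 = 3051
  a_12 = 2·3051 + 0·1389 + 3·603 + -4·263 = 6859
  a_13 = 2·6859 + 0·3051 + 3·1389 + -4·603 = 15473
  a_14 = 2·15473 + 0·6859 + 3·3051 + -4·1389 = 34543

2,0,3,-4 ; 34543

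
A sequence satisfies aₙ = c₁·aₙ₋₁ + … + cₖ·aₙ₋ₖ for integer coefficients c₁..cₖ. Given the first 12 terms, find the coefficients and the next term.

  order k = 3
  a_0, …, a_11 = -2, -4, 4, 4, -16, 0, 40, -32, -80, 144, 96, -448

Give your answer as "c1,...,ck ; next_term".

0,-2,2 ; 96

  a_3 = 0·4 + -2·-4 + 2·-2 = 4
  a_4 = 0·4 + -2·4 + 2·-4 = -16
  a_5 = 0·-16 + -2·4 + 2·4 = 0
  a_6 = 0·0 + -2·-16 + 2·4 = 40
  a_7 = 0·40 + -2·0 + 2·-16 = -32
  a_8 = 0·-32 + -2·40 + 2·0 = -80
  a_9 = 0·-80 + -2·-32 + 2·40 = 144
  a_10 = 0·144 + -2·-80 + 2·-32 = 96
  a_11 = 0·96 + -2·144 + 2·-80 = -448
  a_12 = 0·-448 + -2·96 + 2·144 = 96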